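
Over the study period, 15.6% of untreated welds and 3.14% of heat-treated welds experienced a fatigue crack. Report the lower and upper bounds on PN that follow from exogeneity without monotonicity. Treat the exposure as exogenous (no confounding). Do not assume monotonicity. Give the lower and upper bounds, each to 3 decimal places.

0.799 ≤ PN ≤ 1.000

p₁ = 0.156, p₀ = 0.0314.
Under exogeneity alone the bounds on PN are max{0,(p₁−p₀)/p₁} ≤ PN ≤ min{1,(1−p₀)/p₁}.
  lower = (p₁ − p₀)/p₁ = 0.1246 / 0.156 ≈ 0.7987
  upper = min{1, (1 − p₀)/p₁} = 0.9686 / 0.156 ≈ 6.2090 → capped at 1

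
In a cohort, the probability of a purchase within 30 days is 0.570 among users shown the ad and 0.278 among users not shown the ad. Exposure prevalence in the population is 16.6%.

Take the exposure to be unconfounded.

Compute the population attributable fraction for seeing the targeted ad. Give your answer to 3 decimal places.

Let p₁ = 0.57, p₀ = 0.278.
Overall risk P(Y=1) = π·p₁ + (1−π)·p₀ = 0.166×0.57 + 0.834×0.278 = 0.32647.
Under exogeneity, PAF = [P(Y=1) − p₀] / P(Y=1).
PAF = (0.32647 − 0.278) / 0.32647 ≈ 0.1485

PAF ≈ 0.148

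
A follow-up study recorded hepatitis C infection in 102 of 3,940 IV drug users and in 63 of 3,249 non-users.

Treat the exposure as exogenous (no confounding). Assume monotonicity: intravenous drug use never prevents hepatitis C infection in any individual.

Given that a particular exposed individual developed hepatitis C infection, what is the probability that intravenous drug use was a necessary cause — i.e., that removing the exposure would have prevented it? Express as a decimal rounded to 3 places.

PN ≈ 0.251

p₁ = P(outcome | exposed) = 102/3940 = 0.025888
p₀ = P(outcome | unexposed) = 63/3249 = 0.019391
Under exogeneity and monotonicity, PN = (p₁ − p₀) / p₁.
PN = (0.025888 − 0.019391) / 0.025888 = 0.0064977 / 0.025888 ≈ 0.2510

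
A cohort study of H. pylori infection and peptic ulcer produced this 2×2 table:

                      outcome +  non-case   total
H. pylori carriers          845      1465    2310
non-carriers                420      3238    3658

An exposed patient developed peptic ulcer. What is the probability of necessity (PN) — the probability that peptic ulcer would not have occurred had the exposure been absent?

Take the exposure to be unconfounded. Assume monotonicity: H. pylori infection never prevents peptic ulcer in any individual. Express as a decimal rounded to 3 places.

p₁ = P(outcome | exposed) = 845/2310 = 0.3658
p₀ = P(outcome | unexposed) = 420/3658 = 0.11482
Under exogeneity and monotonicity, PN = (p₁ − p₀)/p₁.
PN = (0.3658 − 0.11482) / 0.3658 ≈ 0.6861

PN ≈ 0.686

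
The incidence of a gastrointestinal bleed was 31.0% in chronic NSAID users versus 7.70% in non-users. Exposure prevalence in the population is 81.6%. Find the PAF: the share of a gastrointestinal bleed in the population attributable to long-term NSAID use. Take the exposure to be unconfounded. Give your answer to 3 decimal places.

p₁ = 0.31, p₀ = 0.077.
Overall risk P(Y=1) = π·p₁ + (1−π)·p₀ = 0.816×0.31 + 0.184×0.077 = 0.26713.
Under exogeneity, PAF = [P(Y=1) − p₀] / P(Y=1).
PAF = (0.26713 − 0.077) / 0.26713 ≈ 0.7117

PAF ≈ 0.712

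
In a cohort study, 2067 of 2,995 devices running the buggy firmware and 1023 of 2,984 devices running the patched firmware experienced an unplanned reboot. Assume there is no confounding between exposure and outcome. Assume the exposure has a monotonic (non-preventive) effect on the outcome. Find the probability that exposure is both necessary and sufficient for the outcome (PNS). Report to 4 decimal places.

PNS ≈ 0.3473

p₁ = P(outcome | exposed) = 2067/2995 = 0.69015
p₀ = P(outcome | unexposed) = 1023/2984 = 0.34283
Under exogeneity and monotonicity, PNS = p₁ − p₀.
PNS = 0.69015 − 0.34283 = 0.34732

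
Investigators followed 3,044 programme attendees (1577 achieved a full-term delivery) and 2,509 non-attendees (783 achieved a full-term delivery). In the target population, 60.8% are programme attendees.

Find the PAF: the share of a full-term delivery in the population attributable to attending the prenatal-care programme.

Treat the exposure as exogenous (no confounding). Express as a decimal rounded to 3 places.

p₁ = P(outcome | exposed) = 1577/3044 = 0.51807
p₀ = P(outcome | unexposed) = 783/2509 = 0.31208
Overall risk P(Y=1) = π·p₁ + (1−π)·p₀ = 0.608×0.51807 + 0.392×0.31208 = 0.43732.
Under exogeneity, PAF = [P(Y=1) − p₀] / P(Y=1).
PAF = (0.43732 − 0.31208) / 0.43732 ≈ 0.2864

PAF ≈ 0.286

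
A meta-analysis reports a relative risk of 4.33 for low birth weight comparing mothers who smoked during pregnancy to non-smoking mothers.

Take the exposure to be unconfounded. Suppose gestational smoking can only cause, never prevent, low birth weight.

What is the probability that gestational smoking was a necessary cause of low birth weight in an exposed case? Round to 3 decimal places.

Under exogeneity and monotonicity, PN = (RR − 1) / RR = 1 − 1/RR.
PN = (4.33 − 1) / 4.33 = 3.33 / 4.33 ≈ 0.7691

PN ≈ 0.769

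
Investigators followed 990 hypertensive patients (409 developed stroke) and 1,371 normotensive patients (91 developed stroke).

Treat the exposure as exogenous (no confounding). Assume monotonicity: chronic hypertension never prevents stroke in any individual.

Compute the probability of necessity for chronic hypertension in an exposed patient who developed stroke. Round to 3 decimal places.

PN ≈ 0.839

p₁ = P(outcome | exposed) = 409/990 = 0.41313
p₀ = P(outcome | unexposed) = 91/1371 = 0.066375
Under exogeneity and monotonicity, PN = (p₁ − p₀) / p₁.
PN = (0.41313 − 0.066375) / 0.41313 = 0.34676 / 0.41313 ≈ 0.8393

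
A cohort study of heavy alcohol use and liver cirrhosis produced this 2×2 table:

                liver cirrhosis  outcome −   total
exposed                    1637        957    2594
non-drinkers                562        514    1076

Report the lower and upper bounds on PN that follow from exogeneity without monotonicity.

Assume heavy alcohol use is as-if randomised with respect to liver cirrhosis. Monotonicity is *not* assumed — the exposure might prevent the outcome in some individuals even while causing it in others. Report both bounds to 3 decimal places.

p₁ = P(outcome | exposed) = 1637/2594 = 0.63107
p₀ = P(outcome | unexposed) = 562/1076 = 0.5223
Under exogeneity alone the bounds on PN are max{0,(p₁−p₀)/p₁} ≤ PN ≤ min{1,(1−p₀)/p₁}.
  lower = (p₁ − p₀)/p₁ = 0.10877 / 0.63107 ≈ 0.1724
  upper = min{1, (1 − p₀)/p₁} = 0.4777 / 0.63107 ≈ 0.7570

0.172 ≤ PN ≤ 0.757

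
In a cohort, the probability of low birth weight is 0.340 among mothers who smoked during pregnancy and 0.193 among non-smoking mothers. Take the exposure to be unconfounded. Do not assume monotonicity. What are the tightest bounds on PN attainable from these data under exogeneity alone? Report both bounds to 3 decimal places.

Let p₁ = 0.34, p₀ = 0.193.
Under exogeneity alone the bounds on PN are max{0,(p₁−p₀)/p₁} ≤ PN ≤ min{1,(1−p₀)/p₁}.
  lower = (p₁ − p₀)/p₁ = 0.147 / 0.34 ≈ 0.4324
  upper = min{1, (1 − p₀)/p₁} = 0.807 / 0.34 ≈ 2.3735 → capped at 1

0.432 ≤ PN ≤ 1.000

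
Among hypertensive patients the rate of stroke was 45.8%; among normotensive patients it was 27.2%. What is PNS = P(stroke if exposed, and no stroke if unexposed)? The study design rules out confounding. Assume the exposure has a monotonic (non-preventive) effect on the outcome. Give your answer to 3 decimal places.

PNS ≈ 0.186

p₁ = 0.458, p₀ = 0.272.
Under exogeneity and monotonicity, PNS = p₁ − p₀.
PNS = 0.458 − 0.272 = 0.186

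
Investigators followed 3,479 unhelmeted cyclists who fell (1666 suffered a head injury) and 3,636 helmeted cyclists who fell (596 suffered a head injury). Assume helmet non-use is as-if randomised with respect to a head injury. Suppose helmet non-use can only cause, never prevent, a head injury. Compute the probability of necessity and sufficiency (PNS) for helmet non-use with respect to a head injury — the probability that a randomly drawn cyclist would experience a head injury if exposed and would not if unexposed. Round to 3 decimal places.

p₁ = P(outcome | exposed) = 1666/3479 = 0.47887
p₀ = P(outcome | unexposed) = 596/3636 = 0.16392
Under exogeneity and monotonicity, PNS = p₁ − p₀.
PNS = 0.47887 − 0.16392 = 0.31496

PNS ≈ 0.315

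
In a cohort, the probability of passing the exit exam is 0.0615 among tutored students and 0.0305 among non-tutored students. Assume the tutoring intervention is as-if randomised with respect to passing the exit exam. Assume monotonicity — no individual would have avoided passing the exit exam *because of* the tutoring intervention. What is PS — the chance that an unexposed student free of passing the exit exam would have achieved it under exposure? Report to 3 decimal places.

Let p₁ = 0.0615, p₀ = 0.0305.
Under exogeneity and monotonicity, PS = (p₁ − p₀) / (1 − p₀).
PS = (0.0615 − 0.0305) / (1 − 0.0305) = 0.031 / 0.9695 ≈ 0.0320

PS ≈ 0.032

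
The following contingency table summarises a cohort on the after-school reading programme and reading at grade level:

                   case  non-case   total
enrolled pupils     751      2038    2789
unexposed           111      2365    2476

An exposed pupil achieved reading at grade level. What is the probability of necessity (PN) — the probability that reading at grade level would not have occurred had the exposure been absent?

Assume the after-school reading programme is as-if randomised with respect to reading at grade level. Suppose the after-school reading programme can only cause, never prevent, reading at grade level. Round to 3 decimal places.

p₁ = P(outcome | exposed) = 751/2789 = 0.26927
p₀ = P(outcome | unexposed) = 111/2476 = 0.04483
Under exogeneity and monotonicity, PN = (p₁ − p₀)/p₁.
PN = (0.26927 − 0.04483) / 0.26927 ≈ 0.8335

PN ≈ 0.834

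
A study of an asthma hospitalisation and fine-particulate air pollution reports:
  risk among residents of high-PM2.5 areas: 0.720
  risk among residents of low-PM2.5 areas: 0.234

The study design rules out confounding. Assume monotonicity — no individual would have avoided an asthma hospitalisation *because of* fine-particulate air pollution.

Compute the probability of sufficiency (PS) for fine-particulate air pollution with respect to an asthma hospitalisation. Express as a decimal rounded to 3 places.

Let p₁ = 0.72, p₀ = 0.234.
Under exogeneity and monotonicity, PS = (p₁ − p₀) / (1 − p₀).
PS = (0.72 − 0.234) / (1 − 0.234) = 0.486 / 0.766 ≈ 0.6345

PS ≈ 0.634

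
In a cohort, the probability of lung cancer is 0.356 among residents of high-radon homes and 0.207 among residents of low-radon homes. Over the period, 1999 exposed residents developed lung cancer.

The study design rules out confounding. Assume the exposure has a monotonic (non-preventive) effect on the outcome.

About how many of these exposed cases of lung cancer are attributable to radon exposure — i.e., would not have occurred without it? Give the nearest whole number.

Let p₁ = 0.356, p₀ = 0.207.
PN = (p₁ − p₀)/p₁ = (0.356 − 0.207) / 0.356 ≈ 0.41854.
Attributable cases ≈ PN × (exposed cases) = 0.41854 × 1999 ≈ 836.66.

about 837 cases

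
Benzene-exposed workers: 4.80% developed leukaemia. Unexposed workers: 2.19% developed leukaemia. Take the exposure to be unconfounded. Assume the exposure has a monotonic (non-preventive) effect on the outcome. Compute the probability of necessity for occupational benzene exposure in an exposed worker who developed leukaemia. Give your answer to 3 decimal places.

p₁ = 0.048, p₀ = 0.0219.
Under exogeneity and monotonicity, PN = (p₁ − p₀) / p₁.
PN = (0.048 − 0.0219) / 0.048 = 0.0261 / 0.048 ≈ 0.5438

PN ≈ 0.544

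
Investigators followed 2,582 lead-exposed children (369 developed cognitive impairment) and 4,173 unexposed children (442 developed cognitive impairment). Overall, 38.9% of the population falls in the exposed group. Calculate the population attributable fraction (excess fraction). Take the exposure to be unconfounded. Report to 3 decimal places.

PAF ≈ 0.120

p₁ = P(outcome | exposed) = 369/2582 = 0.14291
p₀ = P(outcome | unexposed) = 442/4173 = 0.10592
Overall risk P(Y=1) = π·p₁ + (1−π)·p₀ = 0.389×0.14291 + 0.611×0.10592 = 0.12031.
Under exogeneity, PAF = [P(Y=1) − p₀] / P(Y=1).
PAF = (0.12031 − 0.10592) / 0.12031 ≈ 0.1196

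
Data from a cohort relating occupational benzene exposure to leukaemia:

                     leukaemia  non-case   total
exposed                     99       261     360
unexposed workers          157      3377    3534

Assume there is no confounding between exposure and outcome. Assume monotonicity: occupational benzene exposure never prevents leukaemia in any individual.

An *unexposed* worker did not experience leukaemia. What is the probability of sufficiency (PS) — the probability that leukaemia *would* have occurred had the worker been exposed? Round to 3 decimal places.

PS ≈ 0.241

p₁ = P(outcome | exposed) = 99/360 = 0.275
p₀ = P(outcome | unexposed) = 157/3534 = 0.044426
Under exogeneity and monotonicity, PS = (p₁ − p₀)/(1 − p₀).
PS = (0.275 − 0.044426) / 0.95557 ≈ 0.2413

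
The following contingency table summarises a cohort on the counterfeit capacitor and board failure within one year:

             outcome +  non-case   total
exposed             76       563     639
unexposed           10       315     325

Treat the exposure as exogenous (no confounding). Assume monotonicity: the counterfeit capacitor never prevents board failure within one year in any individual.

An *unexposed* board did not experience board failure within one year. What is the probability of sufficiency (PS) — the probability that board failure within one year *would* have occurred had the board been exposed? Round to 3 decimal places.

p₁ = P(outcome | exposed) = 76/639 = 0.11894
p₀ = P(outcome | unexposed) = 10/325 = 0.030769
Under exogeneity and monotonicity, PS = (p₁ − p₀)/(1 − p₀).
PS = (0.11894 − 0.030769) / 0.96923 ≈ 0.0910

PS ≈ 0.091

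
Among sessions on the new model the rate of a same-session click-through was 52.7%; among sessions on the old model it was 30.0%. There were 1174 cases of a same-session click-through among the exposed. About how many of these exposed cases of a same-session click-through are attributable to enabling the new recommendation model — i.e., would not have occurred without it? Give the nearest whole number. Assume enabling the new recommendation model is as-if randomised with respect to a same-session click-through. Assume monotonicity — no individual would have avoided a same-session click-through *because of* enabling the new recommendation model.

p₁ = 0.527, p₀ = 0.3.
PN = (p₁ − p₀)/p₁ = (0.527 − 0.3) / 0.527 ≈ 0.43074.
Attributable cases ≈ PN × (exposed cases) = 0.43074 × 1174 ≈ 505.69.

about 506 cases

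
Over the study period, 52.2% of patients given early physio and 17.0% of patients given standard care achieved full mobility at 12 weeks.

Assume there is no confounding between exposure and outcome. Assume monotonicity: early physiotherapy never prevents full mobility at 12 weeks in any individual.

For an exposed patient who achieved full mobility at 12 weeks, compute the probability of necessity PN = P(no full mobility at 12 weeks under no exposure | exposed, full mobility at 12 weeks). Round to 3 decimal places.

p₁ = 0.522, p₀ = 0.17.
Under exogeneity and monotonicity, PN = (p₁ − p₀) / p₁.
PN = (0.522 − 0.17) / 0.522 = 0.352 / 0.522 ≈ 0.6743

PN ≈ 0.674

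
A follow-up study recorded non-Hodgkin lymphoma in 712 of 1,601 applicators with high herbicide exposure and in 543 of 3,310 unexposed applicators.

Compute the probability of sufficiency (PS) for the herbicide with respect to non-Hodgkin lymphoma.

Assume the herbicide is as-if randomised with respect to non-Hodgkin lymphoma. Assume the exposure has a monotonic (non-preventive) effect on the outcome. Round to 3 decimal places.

PS ≈ 0.336

p₁ = P(outcome | exposed) = 712/1601 = 0.44472
p₀ = P(outcome | unexposed) = 543/3310 = 0.16405
Under exogeneity and monotonicity, PS = (p₁ − p₀) / (1 − p₀).
PS = (0.44472 − 0.16405) / (1 − 0.16405) = 0.28067 / 0.83595 ≈ 0.3358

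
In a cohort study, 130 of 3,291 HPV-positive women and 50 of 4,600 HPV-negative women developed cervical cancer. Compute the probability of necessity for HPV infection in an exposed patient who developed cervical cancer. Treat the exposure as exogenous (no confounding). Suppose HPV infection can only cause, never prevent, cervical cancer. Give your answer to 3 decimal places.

PN ≈ 0.725

p₁ = P(outcome | exposed) = 130/3291 = 0.039502
p₀ = P(outcome | unexposed) = 50/4600 = 0.01087
Under exogeneity and monotonicity, PN = (p₁ − p₀) / p₁.
PN = (0.039502 − 0.01087) / 0.039502 = 0.028632 / 0.039502 ≈ 0.7248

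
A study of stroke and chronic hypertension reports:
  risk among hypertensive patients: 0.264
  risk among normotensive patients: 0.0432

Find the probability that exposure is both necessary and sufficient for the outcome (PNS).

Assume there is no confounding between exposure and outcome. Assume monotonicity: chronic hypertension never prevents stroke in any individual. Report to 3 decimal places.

PNS ≈ 0.221

Let p₁ = 0.264, p₀ = 0.0432.
Under exogeneity and monotonicity, PNS = p₁ − p₀.
PNS = 0.264 − 0.0432 = 0.2208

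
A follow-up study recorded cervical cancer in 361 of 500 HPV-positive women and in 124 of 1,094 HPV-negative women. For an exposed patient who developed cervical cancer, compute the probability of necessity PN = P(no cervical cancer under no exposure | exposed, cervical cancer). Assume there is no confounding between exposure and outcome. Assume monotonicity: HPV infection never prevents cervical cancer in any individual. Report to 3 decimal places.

p₁ = P(outcome | exposed) = 361/500 = 0.722
p₀ = P(outcome | unexposed) = 124/1094 = 0.11335
Under exogeneity and monotonicity, PN = (p₁ − p₀) / p₁.
PN = (0.722 − 0.11335) / 0.722 = 0.60865 / 0.722 ≈ 0.8430

PN ≈ 0.843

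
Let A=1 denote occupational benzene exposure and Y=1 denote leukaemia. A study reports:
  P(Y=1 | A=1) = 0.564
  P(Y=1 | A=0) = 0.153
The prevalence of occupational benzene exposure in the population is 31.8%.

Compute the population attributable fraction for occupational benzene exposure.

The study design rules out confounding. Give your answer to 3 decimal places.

PAF ≈ 0.461

Let p₁ = 0.564, p₀ = 0.153.
Overall risk P(Y=1) = π·p₁ + (1−π)·p₀ = 0.318×0.564 + 0.682×0.153 = 0.2837.
Under exogeneity, PAF = [P(Y=1) − p₀] / P(Y=1).
PAF = (0.2837 − 0.153) / 0.2837 ≈ 0.4607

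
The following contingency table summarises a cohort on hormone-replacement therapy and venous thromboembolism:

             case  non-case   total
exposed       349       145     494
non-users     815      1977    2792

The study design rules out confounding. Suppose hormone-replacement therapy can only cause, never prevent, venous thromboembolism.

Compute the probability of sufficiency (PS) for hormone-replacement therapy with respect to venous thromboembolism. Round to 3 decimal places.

PS ≈ 0.585

p₁ = P(outcome | exposed) = 349/494 = 0.70648
p₀ = P(outcome | unexposed) = 815/2792 = 0.29191
Under exogeneity and monotonicity, PS = (p₁ − p₀) / (1 − p₀).
PS = (0.70648 − 0.29191) / (1 − 0.29191) = 0.41457 / 0.70809 ≈ 0.5855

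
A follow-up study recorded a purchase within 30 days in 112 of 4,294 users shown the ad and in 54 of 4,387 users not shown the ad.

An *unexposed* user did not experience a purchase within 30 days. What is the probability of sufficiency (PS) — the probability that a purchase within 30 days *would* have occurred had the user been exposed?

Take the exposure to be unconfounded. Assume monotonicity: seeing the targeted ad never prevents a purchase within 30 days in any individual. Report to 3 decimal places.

p₁ = P(outcome | exposed) = 112/4294 = 0.026083
p₀ = P(outcome | unexposed) = 54/4387 = 0.012309
Under exogeneity and monotonicity, PS = (p₁ − p₀) / (1 − p₀).
PS = (0.026083 − 0.012309) / (1 − 0.012309) = 0.013774 / 0.98769 ≈ 0.0139

PS ≈ 0.014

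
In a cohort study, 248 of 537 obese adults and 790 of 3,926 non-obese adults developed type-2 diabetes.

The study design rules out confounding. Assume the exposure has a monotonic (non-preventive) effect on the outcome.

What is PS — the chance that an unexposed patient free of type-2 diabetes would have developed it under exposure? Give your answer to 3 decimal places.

p₁ = P(outcome | exposed) = 248/537 = 0.46182
p₀ = P(outcome | unexposed) = 790/3926 = 0.20122
Under exogeneity and monotonicity, PS = (p₁ − p₀) / (1 − p₀).
PS = (0.46182 − 0.20122) / (1 − 0.20122) = 0.2606 / 0.79878 ≈ 0.3263

PS ≈ 0.326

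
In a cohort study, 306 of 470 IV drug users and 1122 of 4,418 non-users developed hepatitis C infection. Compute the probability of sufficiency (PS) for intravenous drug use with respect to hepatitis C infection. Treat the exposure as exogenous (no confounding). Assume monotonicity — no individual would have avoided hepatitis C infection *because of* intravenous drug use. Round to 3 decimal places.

PS ≈ 0.532

p₁ = P(outcome | exposed) = 306/470 = 0.65106
p₀ = P(outcome | unexposed) = 1122/4418 = 0.25396
Under exogeneity and monotonicity, PS = (p₁ − p₀) / (1 − p₀).
PS = (0.65106 − 0.25396) / (1 − 0.25396) = 0.3971 / 0.74604 ≈ 0.5323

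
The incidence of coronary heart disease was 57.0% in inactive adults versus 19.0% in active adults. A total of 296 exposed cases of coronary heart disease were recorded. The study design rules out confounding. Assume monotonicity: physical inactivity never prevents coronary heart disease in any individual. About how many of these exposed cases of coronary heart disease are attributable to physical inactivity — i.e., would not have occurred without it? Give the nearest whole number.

about 197 cases

p₁ = 0.57, p₀ = 0.19.
PN = (p₁ − p₀)/p₁ = (0.57 − 0.19) / 0.57 ≈ 0.66667.
Attributable cases ≈ PN × (exposed cases) = 0.66667 × 296 ≈ 197.33.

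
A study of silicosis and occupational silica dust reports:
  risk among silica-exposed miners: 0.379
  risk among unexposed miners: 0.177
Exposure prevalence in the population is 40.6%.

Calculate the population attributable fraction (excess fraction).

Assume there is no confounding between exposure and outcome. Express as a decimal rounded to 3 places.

PAF ≈ 0.317

Let p₁ = 0.379, p₀ = 0.177.
Overall risk P(Y=1) = π·p₁ + (1−π)·p₀ = 0.406×0.379 + 0.594×0.177 = 0.25901.
Under exogeneity, PAF = [P(Y=1) − p₀] / P(Y=1).
PAF = (0.25901 − 0.177) / 0.25901 ≈ 0.3166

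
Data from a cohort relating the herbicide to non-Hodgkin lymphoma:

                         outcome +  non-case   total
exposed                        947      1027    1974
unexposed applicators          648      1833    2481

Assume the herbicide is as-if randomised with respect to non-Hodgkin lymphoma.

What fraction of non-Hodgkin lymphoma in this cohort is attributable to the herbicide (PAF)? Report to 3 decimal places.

PAF ≈ 0.270

p₁ = P(outcome | exposed) = 947/1974 = 0.47974
p₀ = P(outcome | unexposed) = 648/2481 = 0.26119
Exposure prevalence π = 1974/4455 = 0.4431; overall risk P(Y=1) = 0.35802.
Under exogeneity, PAF = [P(Y=1) − p₀]/P(Y=1).
PAF = (0.35802 − 0.26119) / 0.35802 ≈ 0.2705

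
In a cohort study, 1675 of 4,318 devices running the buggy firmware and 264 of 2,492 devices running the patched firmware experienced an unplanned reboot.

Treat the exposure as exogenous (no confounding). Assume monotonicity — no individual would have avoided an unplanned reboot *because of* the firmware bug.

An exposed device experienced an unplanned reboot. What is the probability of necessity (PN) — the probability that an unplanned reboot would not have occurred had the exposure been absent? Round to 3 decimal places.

p₁ = P(outcome | exposed) = 1675/4318 = 0.38791
p₀ = P(outcome | unexposed) = 264/2492 = 0.10594
Under exogeneity and monotonicity, PN = (p₁ − p₀) / p₁.
PN = (0.38791 − 0.10594) / 0.38791 = 0.28197 / 0.38791 ≈ 0.7269

PN ≈ 0.727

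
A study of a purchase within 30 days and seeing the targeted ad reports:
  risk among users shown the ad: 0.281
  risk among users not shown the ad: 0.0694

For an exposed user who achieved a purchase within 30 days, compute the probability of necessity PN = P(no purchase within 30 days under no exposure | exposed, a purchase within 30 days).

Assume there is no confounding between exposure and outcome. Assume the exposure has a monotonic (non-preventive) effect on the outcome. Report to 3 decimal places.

Let p₁ = 0.281, p₀ = 0.0694.
Under exogeneity and monotonicity, PN = (p₁ − p₀) / p₁.
PN = (0.281 − 0.0694) / 0.281 = 0.2116 / 0.281 ≈ 0.7530

PN ≈ 0.753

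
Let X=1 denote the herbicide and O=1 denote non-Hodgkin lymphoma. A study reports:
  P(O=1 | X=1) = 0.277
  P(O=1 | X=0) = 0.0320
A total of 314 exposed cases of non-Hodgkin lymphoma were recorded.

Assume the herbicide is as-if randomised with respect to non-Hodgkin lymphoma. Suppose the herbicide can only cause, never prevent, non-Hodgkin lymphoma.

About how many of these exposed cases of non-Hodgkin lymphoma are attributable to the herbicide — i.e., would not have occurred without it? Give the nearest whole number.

Let p₁ = 0.277, p₀ = 0.032.
PN = (p₁ − p₀)/p₁ = (0.277 − 0.032) / 0.277 ≈ 0.88448.
Attributable cases ≈ PN × (exposed cases) = 0.88448 × 314 ≈ 277.73.

about 278 cases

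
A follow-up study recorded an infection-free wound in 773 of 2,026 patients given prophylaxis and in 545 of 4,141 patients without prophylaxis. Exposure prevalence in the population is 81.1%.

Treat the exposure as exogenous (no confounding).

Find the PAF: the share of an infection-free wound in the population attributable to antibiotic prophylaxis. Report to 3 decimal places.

p₁ = P(outcome | exposed) = 773/2026 = 0.38154
p₀ = P(outcome | unexposed) = 545/4141 = 0.13161
Overall risk P(Y=1) = π·p₁ + (1−π)·p₀ = 0.811×0.38154 + 0.189×0.13161 = 0.3343.
Under exogeneity, PAF = [P(Y=1) − p₀] / P(Y=1).
PAF = (0.3343 − 0.13161) / 0.3343 ≈ 0.6063

PAF ≈ 0.606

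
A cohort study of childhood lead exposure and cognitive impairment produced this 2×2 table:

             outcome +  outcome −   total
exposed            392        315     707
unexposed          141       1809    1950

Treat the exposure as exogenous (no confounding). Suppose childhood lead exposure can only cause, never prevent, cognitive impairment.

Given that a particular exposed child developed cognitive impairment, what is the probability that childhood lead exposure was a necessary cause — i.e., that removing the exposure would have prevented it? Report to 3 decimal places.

p₁ = P(outcome | exposed) = 392/707 = 0.55446
p₀ = P(outcome | unexposed) = 141/1950 = 0.072308
Under exogeneity and monotonicity, PN = (p₁ − p₀) / p₁.
PN = (0.55446 − 0.072308) / 0.55446 = 0.48215 / 0.55446 ≈ 0.8696

PN ≈ 0.870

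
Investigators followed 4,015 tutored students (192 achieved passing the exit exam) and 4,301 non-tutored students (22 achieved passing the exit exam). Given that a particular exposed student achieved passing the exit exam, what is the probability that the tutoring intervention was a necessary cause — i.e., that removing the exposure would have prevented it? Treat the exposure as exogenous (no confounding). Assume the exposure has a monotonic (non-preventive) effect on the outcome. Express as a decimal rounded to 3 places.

p₁ = P(outcome | exposed) = 192/4015 = 0.047821
p₀ = P(outcome | unexposed) = 22/4301 = 0.0051151
Under exogeneity and monotonicity, PN = (p₁ − p₀) / p₁.
PN = (0.047821 − 0.0051151) / 0.047821 = 0.042706 / 0.047821 ≈ 0.8930

PN ≈ 0.893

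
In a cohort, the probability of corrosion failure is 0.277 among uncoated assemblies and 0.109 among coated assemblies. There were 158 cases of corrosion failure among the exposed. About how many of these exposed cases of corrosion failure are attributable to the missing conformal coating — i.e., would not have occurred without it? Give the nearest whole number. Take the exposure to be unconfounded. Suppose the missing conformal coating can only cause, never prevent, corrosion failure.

about 96 cases

Let p₁ = 0.277, p₀ = 0.109.
PN = (p₁ − p₀)/p₁ = (0.277 − 0.109) / 0.277 ≈ 0.60650.
Attributable cases ≈ PN × (exposed cases) = 0.60650 × 158 ≈ 95.83.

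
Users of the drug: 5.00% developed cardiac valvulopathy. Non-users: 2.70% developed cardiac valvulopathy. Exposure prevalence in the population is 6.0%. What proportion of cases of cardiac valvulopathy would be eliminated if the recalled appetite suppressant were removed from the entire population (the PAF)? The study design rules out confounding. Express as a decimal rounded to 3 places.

p₁ = 0.05, p₀ = 0.027.
Overall risk P(Y=1) = π·p₁ + (1−π)·p₀ = 0.06×0.05 + 0.94×0.027 = 0.02838.
Under exogeneity, PAF = [P(Y=1) − p₀] / P(Y=1).
PAF = (0.02838 − 0.027) / 0.02838 ≈ 0.0486

PAF ≈ 0.049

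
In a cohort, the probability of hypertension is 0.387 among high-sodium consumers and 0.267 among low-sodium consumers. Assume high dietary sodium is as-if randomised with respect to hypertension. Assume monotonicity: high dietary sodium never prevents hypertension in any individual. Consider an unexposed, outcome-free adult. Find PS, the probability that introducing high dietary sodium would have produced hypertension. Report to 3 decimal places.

PS ≈ 0.164

Let p₁ = 0.387, p₀ = 0.267.
Under exogeneity and monotonicity, PS = (p₁ − p₀) / (1 − p₀).
PS = (0.387 − 0.267) / (1 − 0.267) = 0.12 / 0.733 ≈ 0.1637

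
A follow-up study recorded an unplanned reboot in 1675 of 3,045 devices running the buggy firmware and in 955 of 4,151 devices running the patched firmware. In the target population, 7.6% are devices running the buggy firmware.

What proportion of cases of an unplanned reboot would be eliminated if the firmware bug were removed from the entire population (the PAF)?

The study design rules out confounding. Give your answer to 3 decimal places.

p₁ = P(outcome | exposed) = 1675/3045 = 0.55008
p₀ = P(outcome | unexposed) = 955/4151 = 0.23007
Overall risk P(Y=1) = π·p₁ + (1−π)·p₀ = 0.076×0.55008 + 0.924×0.23007 = 0.25439.
Under exogeneity, PAF = [P(Y=1) − p₀] / P(Y=1).
PAF = (0.25439 − 0.23007) / 0.25439 ≈ 0.0956

PAF ≈ 0.096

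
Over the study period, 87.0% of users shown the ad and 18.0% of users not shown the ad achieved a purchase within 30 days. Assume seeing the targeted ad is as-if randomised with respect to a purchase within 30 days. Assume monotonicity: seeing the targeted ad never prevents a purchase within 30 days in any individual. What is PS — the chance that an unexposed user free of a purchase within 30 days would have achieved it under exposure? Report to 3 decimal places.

PS ≈ 0.841

p₁ = 0.87, p₀ = 0.18.
Under exogeneity and monotonicity, PS = (p₁ − p₀) / (1 − p₀).
PS = (0.87 − 0.18) / (1 − 0.18) = 0.69 / 0.82 ≈ 0.8415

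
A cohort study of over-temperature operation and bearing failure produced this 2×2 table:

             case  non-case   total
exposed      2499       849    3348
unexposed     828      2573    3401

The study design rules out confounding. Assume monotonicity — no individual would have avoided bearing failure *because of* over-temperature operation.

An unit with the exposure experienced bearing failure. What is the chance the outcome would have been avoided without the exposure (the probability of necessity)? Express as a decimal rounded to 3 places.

PN ≈ 0.674

p₁ = P(outcome | exposed) = 2499/3348 = 0.74642
p₀ = P(outcome | unexposed) = 828/3401 = 0.24346
Under exogeneity and monotonicity, PN = (p₁ − p₀)/p₁.
PN = (0.74642 − 0.24346) / 0.74642 ≈ 0.6738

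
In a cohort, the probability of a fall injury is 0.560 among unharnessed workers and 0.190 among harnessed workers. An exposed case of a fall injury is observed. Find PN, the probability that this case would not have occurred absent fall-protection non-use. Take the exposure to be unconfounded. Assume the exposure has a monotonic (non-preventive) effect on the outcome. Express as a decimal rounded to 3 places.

Let p₁ = 0.56, p₀ = 0.19.
Under exogeneity and monotonicity, PN = (p₁ − p₀) / p₁.
PN = (0.56 − 0.19) / 0.56 = 0.37 / 0.56 ≈ 0.6607

PN ≈ 0.661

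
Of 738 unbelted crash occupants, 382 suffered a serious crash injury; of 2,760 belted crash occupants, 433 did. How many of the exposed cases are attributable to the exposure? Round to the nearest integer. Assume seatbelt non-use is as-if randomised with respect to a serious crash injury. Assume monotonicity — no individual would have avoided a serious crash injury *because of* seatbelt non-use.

p₁ = P(outcome | exposed) = 382/738 = 0.51762
p₀ = P(outcome | unexposed) = 433/2760 = 0.15688
PN = (p₁ − p₀)/p₁ = (0.51762 − 0.15688) / 0.51762 ≈ 0.69691.
Attributable cases ≈ PN × (exposed cases) = 0.69691 × 382 ≈ 266.22.

about 266 cases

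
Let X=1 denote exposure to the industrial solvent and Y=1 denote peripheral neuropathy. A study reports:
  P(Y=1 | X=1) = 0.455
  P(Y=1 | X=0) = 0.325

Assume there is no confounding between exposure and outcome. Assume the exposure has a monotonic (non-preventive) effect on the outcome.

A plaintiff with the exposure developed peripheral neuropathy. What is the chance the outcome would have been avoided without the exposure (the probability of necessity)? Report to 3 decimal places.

Let p₁ = 0.455, p₀ = 0.325.
Under exogeneity and monotonicity, PN = (p₁ − p₀) / p₁.
PN = (0.455 − 0.325) / 0.455 = 0.13 / 0.455 ≈ 0.2857

PN ≈ 0.286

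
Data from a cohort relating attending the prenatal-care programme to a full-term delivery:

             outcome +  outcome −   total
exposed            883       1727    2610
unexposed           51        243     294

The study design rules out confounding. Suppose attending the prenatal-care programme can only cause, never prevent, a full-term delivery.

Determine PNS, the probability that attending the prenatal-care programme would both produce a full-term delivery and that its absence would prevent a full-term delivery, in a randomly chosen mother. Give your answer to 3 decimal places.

p₁ = P(outcome | exposed) = 883/2610 = 0.33831
p₀ = P(outcome | unexposed) = 51/294 = 0.17347
Under exogeneity and monotonicity, PNS = p₁ − p₀.
PNS = 0.33831 − 0.17347 = 0.16484

PNS ≈ 0.165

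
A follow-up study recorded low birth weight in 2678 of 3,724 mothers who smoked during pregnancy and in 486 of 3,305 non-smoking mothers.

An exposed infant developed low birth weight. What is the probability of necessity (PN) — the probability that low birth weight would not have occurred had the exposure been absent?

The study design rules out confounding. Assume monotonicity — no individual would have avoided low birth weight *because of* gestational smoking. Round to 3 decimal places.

p₁ = P(outcome | exposed) = 2678/3724 = 0.71912
p₀ = P(outcome | unexposed) = 486/3305 = 0.14705
Under exogeneity and monotonicity, PN = (p₁ − p₀) / p₁.
PN = (0.71912 − 0.14705) / 0.71912 = 0.57207 / 0.71912 ≈ 0.7955

PN ≈ 0.796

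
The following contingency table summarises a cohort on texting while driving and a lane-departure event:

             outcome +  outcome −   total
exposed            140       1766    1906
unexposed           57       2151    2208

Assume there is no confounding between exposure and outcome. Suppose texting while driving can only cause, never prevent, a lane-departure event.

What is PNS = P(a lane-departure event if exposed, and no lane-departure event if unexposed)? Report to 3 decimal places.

p₁ = P(outcome | exposed) = 140/1906 = 0.073452
p₀ = P(outcome | unexposed) = 57/2208 = 0.025815
Under exogeneity and monotonicity, PNS = p₁ − p₀.
PNS = 0.073452 − 0.025815 = 0.047637

PNS ≈ 0.048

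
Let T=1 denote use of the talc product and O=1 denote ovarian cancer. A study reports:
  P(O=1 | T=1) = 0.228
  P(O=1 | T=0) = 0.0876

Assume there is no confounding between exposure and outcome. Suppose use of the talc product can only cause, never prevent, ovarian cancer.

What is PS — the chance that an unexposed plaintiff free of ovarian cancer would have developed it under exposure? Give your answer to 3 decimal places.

Let p₁ = 0.228, p₀ = 0.0876.
Under exogeneity and monotonicity, PS = (p₁ − p₀) / (1 − p₀).
PS = (0.228 − 0.0876) / (1 − 0.0876) = 0.1404 / 0.9124 ≈ 0.1539

PS ≈ 0.154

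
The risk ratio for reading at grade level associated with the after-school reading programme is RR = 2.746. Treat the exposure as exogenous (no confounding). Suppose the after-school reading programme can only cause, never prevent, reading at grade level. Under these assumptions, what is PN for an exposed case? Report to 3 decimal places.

PN ≈ 0.636

Under exogeneity and monotonicity, PN = (RR − 1) / RR = 1 − 1/RR.
PN = (2.746 − 1) / 2.746 = 1.746 / 2.746 ≈ 0.6358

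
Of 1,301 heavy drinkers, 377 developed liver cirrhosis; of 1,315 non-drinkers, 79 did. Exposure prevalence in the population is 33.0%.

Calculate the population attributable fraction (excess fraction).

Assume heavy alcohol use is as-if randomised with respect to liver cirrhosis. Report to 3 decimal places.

PAF ≈ 0.558

p₁ = P(outcome | exposed) = 377/1301 = 0.28978
p₀ = P(outcome | unexposed) = 79/1315 = 0.060076
Overall risk P(Y=1) = π·p₁ + (1−π)·p₀ = 0.33×0.28978 + 0.67×0.060076 = 0.13588.
Under exogeneity, PAF = [P(Y=1) − p₀] / P(Y=1).
PAF = (0.13588 − 0.060076) / 0.13588 ≈ 0.5579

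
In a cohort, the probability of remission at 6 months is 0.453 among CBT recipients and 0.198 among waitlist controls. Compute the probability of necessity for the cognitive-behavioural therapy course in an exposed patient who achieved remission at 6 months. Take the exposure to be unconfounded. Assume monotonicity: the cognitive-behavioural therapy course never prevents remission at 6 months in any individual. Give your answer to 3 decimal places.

Let p₁ = 0.453, p₀ = 0.198.
Under exogeneity and monotonicity, PN = (p₁ − p₀) / p₁.
PN = (0.453 − 0.198) / 0.453 = 0.255 / 0.453 ≈ 0.5629

PN ≈ 0.563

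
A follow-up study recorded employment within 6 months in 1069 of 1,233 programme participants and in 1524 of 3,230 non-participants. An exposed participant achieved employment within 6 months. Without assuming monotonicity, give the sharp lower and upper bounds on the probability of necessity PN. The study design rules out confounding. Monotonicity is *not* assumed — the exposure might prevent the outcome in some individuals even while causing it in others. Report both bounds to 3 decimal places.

p₁ = P(outcome | exposed) = 1069/1233 = 0.86699
p₀ = P(outcome | unexposed) = 1524/3230 = 0.47183
Under exogeneity alone the bounds on PN are max{0,(p₁−p₀)/p₁} ≤ PN ≤ min{1,(1−p₀)/p₁}.
  lower = (p₁ − p₀)/p₁ = 0.39516 / 0.86699 ≈ 0.4558
  upper = min{1, (1 − p₀)/p₁} = 0.52817 / 0.86699 ≈ 0.6092

0.456 ≤ PN ≤ 0.609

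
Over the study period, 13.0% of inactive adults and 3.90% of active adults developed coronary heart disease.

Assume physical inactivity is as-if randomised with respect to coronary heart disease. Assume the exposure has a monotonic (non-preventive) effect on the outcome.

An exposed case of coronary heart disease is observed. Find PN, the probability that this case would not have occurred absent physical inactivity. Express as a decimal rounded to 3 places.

PN ≈ 0.700

p₁ = 0.13, p₀ = 0.039.
Under exogeneity and monotonicity, PN = (p₁ − p₀) / p₁.
PN = (0.13 − 0.039) / 0.13 = 0.091 / 0.13 ≈ 0.7000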